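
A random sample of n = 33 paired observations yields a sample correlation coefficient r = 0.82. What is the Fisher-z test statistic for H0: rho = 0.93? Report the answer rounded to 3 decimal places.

z_r = atanh(0.82) = 1.156817,  z_0 = atanh(0.93) = 1.658390
SE = 1/√(n−3) = 1/√30 = 0.182574
z = (z_r − z_0)/SE = (1.156817 − 1.658390) / 0.182574 = -0.501573 / 0.182574 = -2.747

-2.747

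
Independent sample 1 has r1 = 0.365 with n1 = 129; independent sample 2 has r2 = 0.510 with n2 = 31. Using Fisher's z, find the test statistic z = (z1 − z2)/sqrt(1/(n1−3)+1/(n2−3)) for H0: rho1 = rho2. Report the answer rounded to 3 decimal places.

-0.862

z1 = atanh(0.365) = 0.382642,  z2 = atanh(0.510) = 0.562730
SE = √(1/(n1−3) + 1/(n2−3)) = √(1/126 + 1/28) = √(0.0079365 + 0.0357143) = √0.0436508 = 0.208928
z = (z1 − z2)/SE = (0.382642 − 0.562730) / 0.208928 = -0.180088 / 0.208928 = -0.862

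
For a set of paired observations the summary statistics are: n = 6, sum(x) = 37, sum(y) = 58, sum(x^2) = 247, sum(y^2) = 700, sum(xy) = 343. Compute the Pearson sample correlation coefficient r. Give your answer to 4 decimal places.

S_xy = nΣxy − ΣxΣy = 6·343 − 37·58 = 2058 − 2146 = -88
S_xx = nΣx² − (Σx)² = 6·247 − 37² = 1482 − 1369 = 113
S_yy = nΣy² − (Σy)² = 6·700 − 58² = 4200 − 3364 = 836
r = S_xy / √(S_xx·S_yy) = -88 / √(113·836) = -88 / √94468 = -88 / 307.3565 = -0.2863

-0.2863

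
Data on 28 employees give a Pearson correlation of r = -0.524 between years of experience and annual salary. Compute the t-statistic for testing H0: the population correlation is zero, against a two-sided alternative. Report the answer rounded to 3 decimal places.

-3.137

t = r·√(n−2) / √(1−r²) with r = -0.524, n = 28
  = -0.524·√26 / √(1 − 0.274576)
  = -0.524·5.099020 / 0.851718
  = -2.671886 / 0.851718 = -3.137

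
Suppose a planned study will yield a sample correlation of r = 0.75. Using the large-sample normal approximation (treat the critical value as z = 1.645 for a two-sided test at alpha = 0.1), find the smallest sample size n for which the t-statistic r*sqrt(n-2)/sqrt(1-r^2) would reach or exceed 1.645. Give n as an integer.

5

Need r·√(n−2)/√(1−r²) ≥ 1.645
√(n−2) ≥ 1.645·√(1−0.5625) / 0.75 = 1.645·0.661438 / 0.75 = 1.4508
n−2 ≥ 2.1048  ⇒  n ≥ 4.1048
Smallest integer n = 5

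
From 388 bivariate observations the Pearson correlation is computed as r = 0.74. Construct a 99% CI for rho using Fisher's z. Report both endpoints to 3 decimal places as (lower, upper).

(0.675, 0.794)

Fisher z: z_r = atanh(r) = ½·ln((1+0.74)/(1−0.74)) = 0.950479
SE(z) = 1/√(n−3) = 1/√385 = 0.050965
99% ⇒ z* = 2.576; margin = 2.576·0.050965 = 0.131286
CI on z-scale: (0.819193, 1.081765)
Back-transform: tanh(0.819193) = 0.674630, tanh(1.081765) = 0.793853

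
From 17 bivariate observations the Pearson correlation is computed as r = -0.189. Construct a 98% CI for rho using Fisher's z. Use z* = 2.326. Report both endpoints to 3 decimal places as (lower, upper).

z_r = atanh(-0.189) = -0.191300;  SE = 1/√(n−3) = 1/√14 = 0.267261
z-limits: -0.191300 ± 2.326·0.267261 = -0.191300 ± 0.621649 = [-0.812949, 0.430349]
ρ-limits: (tanh -0.812949, tanh 0.430349) = (-0.671, 0.406)

(-0.671, 0.406)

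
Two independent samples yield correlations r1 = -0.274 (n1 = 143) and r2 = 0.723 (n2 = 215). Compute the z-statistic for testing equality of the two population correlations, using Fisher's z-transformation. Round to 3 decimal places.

Fisher z-transforms: z1 = atanh(-0.274) = -0.281183, z2 = atanh(0.723) = 0.913902; difference d = -1.195085
Var(d) = 1/140 + 1/212 = 0.0071429 + 0.0047170 = 0.0118599
z = d/√Var(d) = -1.195085 / √0.0118599 = -1.195085 / 0.108903 = -10.974

-10.974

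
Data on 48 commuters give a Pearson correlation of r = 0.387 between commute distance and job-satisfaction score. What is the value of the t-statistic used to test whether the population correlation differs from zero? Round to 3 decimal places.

2.847

1 − r² = 1 − 0.149769 = 0.850231;  √(1−r²) = 0.922080
√(n−2) = √46 = 6.782330
t = r·√(n−2)/√(1−r²) = 0.387 · 6.782330 / 0.922080 = 2.847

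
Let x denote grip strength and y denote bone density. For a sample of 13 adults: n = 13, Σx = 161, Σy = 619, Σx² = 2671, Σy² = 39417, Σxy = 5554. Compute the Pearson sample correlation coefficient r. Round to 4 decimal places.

Numerator: nΣxy − (Σx)(Σy) = 13·5554 − (161)(619) = -27457
Denominator: √[(nΣx²−(Σx)²)(nΣy²−(Σy)²)]
  nΣx²−(Σx)² = 13·2671 − 25921 = 8802;  nΣy²−(Σy)² = 13·39417 − 383161 = 129260
  √(8802·129260) = √1137746520 = 33730.4984
r = -27457 / 33730.4984 = -0.8140

-0.8140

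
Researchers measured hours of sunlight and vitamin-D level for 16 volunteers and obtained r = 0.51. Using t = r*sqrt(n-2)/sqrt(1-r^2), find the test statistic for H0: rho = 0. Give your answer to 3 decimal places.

2.218

t = r·√(n−2) / √(1−r²) with r = 0.51, n = 16
  = 0.51·√14 / √(1 − 0.2601)
  = 0.51·3.741657 / 0.860174
  = 1.908245 / 0.860174 = 2.218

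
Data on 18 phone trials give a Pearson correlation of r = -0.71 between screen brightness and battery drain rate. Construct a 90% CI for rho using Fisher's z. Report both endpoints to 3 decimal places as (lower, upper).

Fisher z: z_r = atanh(r) = ½·ln((1+(-0.71))/(1−(-0.71))) = -0.887184
SE(z) = 1/√(n−3) = 1/√15 = 0.258199
90% ⇒ z* = 1.645; margin = 1.645·0.258199 = 0.424737
CI on z-scale: (-1.311921, -0.462447)
Back-transform: tanh(-1.311921) = -0.864761, tanh(-0.462447) = -0.432076

(-0.865, -0.432)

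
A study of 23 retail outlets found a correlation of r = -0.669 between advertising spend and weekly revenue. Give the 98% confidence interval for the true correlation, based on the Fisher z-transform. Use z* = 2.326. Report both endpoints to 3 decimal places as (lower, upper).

(-0.869, -0.281)

Fisher z: z_r = atanh(r) = ½·ln((1+(-0.669))/(1−(-0.669))) = -0.808931
SE(z) = 1/√(n−3) = 1/√20 = 0.223607
98% ⇒ z* = 2.326; margin = 2.326·0.223607 = 0.520110
CI on z-scale: (-1.329041, -0.288821)
Back-transform: tanh(-1.329041) = -0.869015, tanh(-0.288821) = -0.281049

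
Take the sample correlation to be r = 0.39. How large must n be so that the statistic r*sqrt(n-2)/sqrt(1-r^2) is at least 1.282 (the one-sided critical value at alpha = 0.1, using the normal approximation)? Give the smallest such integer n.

Need r·√(n−2)/√(1−r²) ≥ 1.282
√(n−2) ≥ 1.282·√(1−0.1521) / 0.39 = 1.282·0.920815 / 0.39 = 3.0269
n−2 ≥ 9.1621  ⇒  n ≥ 11.1621
Smallest integer n = 12

12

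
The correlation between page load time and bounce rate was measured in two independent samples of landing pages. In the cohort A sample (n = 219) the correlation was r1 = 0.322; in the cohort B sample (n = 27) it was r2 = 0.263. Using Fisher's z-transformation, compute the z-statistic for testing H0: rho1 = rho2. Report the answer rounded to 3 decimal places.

z1 = atanh(0.322) = 0.333877,  z2 = atanh(0.263) = 0.269329
SE = √(1/(n1−3) + 1/(n2−3)) = √(1/216 + 1/24) = √(0.0046296 + 0.0416667) = √0.0462963 = 0.215166
z = (z1 − z2)/SE = (0.333877 − 0.269329) / 0.215166 = 0.064548 / 0.215166 = 0.300

0.300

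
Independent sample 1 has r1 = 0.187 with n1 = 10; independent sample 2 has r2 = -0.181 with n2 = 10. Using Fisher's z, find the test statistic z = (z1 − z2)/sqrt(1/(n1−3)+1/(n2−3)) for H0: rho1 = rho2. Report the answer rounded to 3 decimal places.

z1 = atanh(0.187) = 0.189227,  z2 = atanh(-0.181) = -0.183016
SE = √(1/(n1−3) + 1/(n2−3)) = √(1/7 + 1/7) = √(0.1428571 + 0.1428571) = √0.2857142 = 0.534522
z = (z1 − z2)/SE = (0.189227 − (-0.183016)) / 0.534522 = 0.372243 / 0.534522 = 0.696

0.696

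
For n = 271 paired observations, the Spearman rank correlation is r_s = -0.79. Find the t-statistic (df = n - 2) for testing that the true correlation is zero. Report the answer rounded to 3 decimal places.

-21.133

t = r_s·√(n−2) / √(1−r_s²) with r_s = -0.79, n = 271
  = -0.79·√269 / √(1 − 0.6241)
  = -0.79·16.401219 / 0.613107
  = -12.956963 / 0.613107 = -21.133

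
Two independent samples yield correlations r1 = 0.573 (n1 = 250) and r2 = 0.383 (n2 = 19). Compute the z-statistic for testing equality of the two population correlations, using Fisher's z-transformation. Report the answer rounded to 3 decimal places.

0.963

z1 = atanh(0.573) = 0.651978,  z2 = atanh(0.383) = 0.403571
SE = √(1/(n1−3) + 1/(n2−3)) = √(1/247 + 1/16) = √(0.0040486 + 0.0625000) = √0.0665486 = 0.257970
z = (z1 − z2)/SE = (0.651978 − 0.403571) / 0.257970 = 0.248407 / 0.257970 = 0.963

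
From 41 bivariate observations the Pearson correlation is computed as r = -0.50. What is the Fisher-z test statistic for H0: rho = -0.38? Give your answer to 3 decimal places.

-0.920

Fisher z: atanh(-0.50) = -0.549306, atanh(-0.38) = -0.400060
z = (z_r − z_0)·√(n−3) = (-0.549306 − (-0.400060))·√38 = -0.149246 · 6.164414 = -0.920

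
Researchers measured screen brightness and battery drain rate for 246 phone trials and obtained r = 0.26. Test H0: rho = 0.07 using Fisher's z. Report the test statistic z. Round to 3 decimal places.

z_r = atanh(0.26) = 0.266108,  z_0 = atanh(0.07) = 0.070115
SE = 1/√(n−3) = 1/√243 = 0.064150
z = (z_r − z_0)/SE = (0.266108 − 0.070115) / 0.064150 = 0.195993 / 0.064150 = 3.055

3.055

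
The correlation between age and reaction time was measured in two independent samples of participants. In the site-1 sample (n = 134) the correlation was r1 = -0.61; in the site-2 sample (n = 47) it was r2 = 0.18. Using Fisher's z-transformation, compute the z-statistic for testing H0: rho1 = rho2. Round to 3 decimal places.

-5.113

Fisher z-transforms: z1 = atanh(-0.61) = -0.708921, z2 = atanh(0.18) = 0.181983; difference d = -0.890904
Var(d) = 1/131 + 1/44 = 0.0076336 + 0.0227273 = 0.0303609
z = d/√Var(d) = -0.890904 / √0.0303609 = -0.890904 / 0.174244 = -5.113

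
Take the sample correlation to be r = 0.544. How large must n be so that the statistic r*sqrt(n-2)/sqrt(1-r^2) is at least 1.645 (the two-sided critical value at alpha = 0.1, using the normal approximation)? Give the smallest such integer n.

r√(n−2)/√(1−r²) ≥ 1.645  ⇔  n−2 ≥ (1.645)²·(1−r²)/r²
(1−r²)/r² = (1−0.295936)/0.295936 = 2.3791
n ≥ 2 + 2.706025·2.3791 = 2 + 6.4379 = 8.4379
⌈8.4379⌉ = 9

9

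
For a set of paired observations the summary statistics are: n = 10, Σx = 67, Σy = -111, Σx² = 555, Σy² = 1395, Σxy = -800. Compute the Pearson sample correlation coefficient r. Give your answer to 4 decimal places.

-0.4282

Numerator: nΣxy − (Σx)(Σy) = 10·(-800) − (67)(-111) = -563
Denominator: √[(nΣx²−(Σx)²)(nΣy²−(Σy)²)]
  nΣx²−(Σx)² = 10·555 − 4489 = 1061;  nΣy²−(Σy)² = 10·1395 − 12321 = 1629
  √(1061·1629) = √1728369 = 1314.6745
r = -563 / 1314.6745 = -0.4282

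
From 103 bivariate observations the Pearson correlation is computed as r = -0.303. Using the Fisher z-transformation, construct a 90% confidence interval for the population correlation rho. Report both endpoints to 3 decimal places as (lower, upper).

z_r = atanh(-0.303) = -0.312820;  SE = 1/√(n−3) = 1/√100 = 0.100000
z-limits: -0.312820 ± 1.645·0.100000 = -0.312820 ± 0.164500 = [-0.477320, -0.148320]
ρ-limits: (tanh -0.477320, tanh -0.148320) = (-0.444, -0.147)

(-0.444, -0.147)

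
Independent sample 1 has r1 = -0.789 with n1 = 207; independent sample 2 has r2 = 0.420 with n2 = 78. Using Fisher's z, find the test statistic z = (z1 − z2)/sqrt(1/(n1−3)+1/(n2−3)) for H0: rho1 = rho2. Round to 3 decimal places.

z1 = atanh(-0.789) = -1.068777,  z2 = atanh(0.420) = 0.447692
SE = √(1/(n1−3) + 1/(n2−3)) = √(1/204 + 1/75) = √(0.0049020 + 0.0133333) = √0.0182353 = 0.135038
z = (z1 − z2)/SE = (-1.068777 − 0.447692) / 0.135038 = -1.516469 / 0.135038 = -11.230

-11.230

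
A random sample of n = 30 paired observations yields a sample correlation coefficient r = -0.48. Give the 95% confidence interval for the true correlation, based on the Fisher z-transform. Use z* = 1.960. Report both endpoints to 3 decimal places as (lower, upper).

(-0.716, -0.145)

z_r = atanh(-0.48) = -0.522984;  SE = 1/√(n−3) = 1/√27 = 0.192450
z-limits: -0.522984 ± 1.960·0.192450 = -0.522984 ± 0.377202 = [-0.900186, -0.145782]
ρ-limits: (tanh -0.900186, tanh -0.145782) = (-0.716, -0.145)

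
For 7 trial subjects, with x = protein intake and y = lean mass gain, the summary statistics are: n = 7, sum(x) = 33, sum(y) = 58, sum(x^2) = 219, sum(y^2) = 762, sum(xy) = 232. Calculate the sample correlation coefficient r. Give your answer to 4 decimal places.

-0.3101

Numerator: nΣxy − (Σx)(Σy) = 7·232 − (33)(58) = -290
Denominator: √[(nΣx²−(Σx)²)(nΣy²−(Σy)²)]
  nΣx²−(Σx)² = 7·219 − 1089 = 444;  nΣy²−(Σy)² = 7·762 − 3364 = 1970
  √(444·1970) = √874680 = 935.2433
r = -290 / 935.2433 = -0.3101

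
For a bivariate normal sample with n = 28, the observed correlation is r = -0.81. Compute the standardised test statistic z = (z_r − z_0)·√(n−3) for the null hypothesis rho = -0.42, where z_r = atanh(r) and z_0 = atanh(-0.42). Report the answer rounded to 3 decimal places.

-3.397

z_r = atanh(-0.81) = -1.127029,  z_0 = atanh(-0.42) = -0.447692
SE = 1/√(n−3) = 1/√25 = 0.200000
z = (z_r − z_0)/SE = (-1.127029 − (-0.447692)) / 0.200000 = -0.679337 / 0.200000 = -3.397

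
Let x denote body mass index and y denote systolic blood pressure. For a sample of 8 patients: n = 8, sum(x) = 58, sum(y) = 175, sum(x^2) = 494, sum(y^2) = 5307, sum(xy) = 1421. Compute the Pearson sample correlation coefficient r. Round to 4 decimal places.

Numerator: nΣxy − (Σx)(Σy) = 8·1421 − (58)(175) = 1218
Denominator: √[(nΣx²−(Σx)²)(nΣy²−(Σy)²)]
  nΣx²−(Σx)² = 8·494 − 3364 = 588;  nΣy²−(Σy)² = 8·5307 − 30625 = 11831
  √(588·11831) = √6956628 = 2637.5420
r = 1218 / 2637.5420 = 0.4618

0.4618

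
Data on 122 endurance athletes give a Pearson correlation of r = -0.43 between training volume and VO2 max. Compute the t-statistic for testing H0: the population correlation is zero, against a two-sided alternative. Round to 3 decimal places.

t = r·√(n−2) / √(1−r²) with r = -0.43, n = 122
  = -0.43·√120 / √(1 − 0.1849)
  = -0.43·10.954451 / 0.902829
  = -4.710414 / 0.902829 = -5.217

-5.217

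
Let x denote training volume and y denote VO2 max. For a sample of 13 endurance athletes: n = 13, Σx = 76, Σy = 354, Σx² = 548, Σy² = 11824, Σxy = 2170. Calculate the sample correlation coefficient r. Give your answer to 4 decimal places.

0.2111

S_xy = nΣxy − ΣxΣy = 13·2170 − 76·354 = 28210 − 26904 = 1306
S_xx = nΣx² − (Σx)² = 13·548 − 76² = 7124 − 5776 = 1348
S_yy = nΣy² − (Σy)² = 13·11824 − 354² = 153712 − 125316 = 28396
r = S_xy / √(S_xx·S_yy) = 1306 / √(1348·28396) = 1306 / √38277808 = 1306 / 6186.9062 = 0.2111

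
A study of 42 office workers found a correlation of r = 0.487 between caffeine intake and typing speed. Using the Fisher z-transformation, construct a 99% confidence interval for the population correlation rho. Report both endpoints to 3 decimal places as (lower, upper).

Fisher z: z_r = atanh(r) = ½·ln((1+0.487)/(1−0.487)) = 0.532120
SE(z) = 1/√(n−3) = 1/√39 = 0.160128
99% ⇒ z* = 2.576; margin = 2.576·0.160128 = 0.412490
CI on z-scale: (0.119630, 0.944610)
Back-transform: tanh(0.119630) = 0.119063, tanh(0.944610) = 0.737333

(0.119, 0.737)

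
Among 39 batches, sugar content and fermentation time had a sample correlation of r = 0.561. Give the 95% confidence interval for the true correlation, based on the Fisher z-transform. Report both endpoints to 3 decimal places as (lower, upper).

Fisher z: z_r = atanh(r) = ½·ln((1+0.561)/(1−0.561)) = 0.634291
SE(z) = 1/√(n−3) = 1/√36 = 0.166667
95% ⇒ z* = 1.960; margin = 1.960·0.166667 = 0.326667
CI on z-scale: (0.307624, 0.960958)
Back-transform: tanh(0.307624) = 0.298274, tanh(0.960958) = 0.744704

(0.298, 0.745)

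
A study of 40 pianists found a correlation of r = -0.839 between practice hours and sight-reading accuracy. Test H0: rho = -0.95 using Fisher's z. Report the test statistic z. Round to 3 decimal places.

3.735

Fisher z: atanh(-0.839) = -1.217786, atanh(-0.95) = -1.831781
z = (z_r − z_0)·√(n−3) = (-1.217786 − (-1.831781))·√37 = 0.613995 · 6.082763 = 3.735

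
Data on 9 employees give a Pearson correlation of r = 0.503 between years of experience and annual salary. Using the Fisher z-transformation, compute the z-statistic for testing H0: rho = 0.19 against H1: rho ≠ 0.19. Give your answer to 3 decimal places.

Fisher z: atanh(0.503) = 0.553314, atanh(0.19) = 0.192337
z = (z_r − z_0)·√(n−3) = (0.553314 − 0.192337)·√6 = 0.360977 · 2.449490 = 0.884

0.884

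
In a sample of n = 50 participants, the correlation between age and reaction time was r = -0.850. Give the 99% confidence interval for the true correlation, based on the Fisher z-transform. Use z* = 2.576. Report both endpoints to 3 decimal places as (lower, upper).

(-0.926, -0.707)

z_r = atanh(-0.850) = -1.256153;  SE = 1/√(n−3) = 1/√47 = 0.145865
z-limits: -1.256153 ± 2.576·0.145865 = -1.256153 ± 0.375748 = [-1.631901, -0.880405]
ρ-limits: (tanh -1.631901, tanh -0.880405) = (-0.926, -0.707)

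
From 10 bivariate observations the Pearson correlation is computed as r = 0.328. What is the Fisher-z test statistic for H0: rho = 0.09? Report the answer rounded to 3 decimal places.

0.662

Fisher z: atanh(0.328) = 0.340585, atanh(0.09) = 0.090244
z = (z_r − z_0)·√(n−3) = (0.340585 − 0.090244)·√7 = 0.250341 · 2.645751 = 0.662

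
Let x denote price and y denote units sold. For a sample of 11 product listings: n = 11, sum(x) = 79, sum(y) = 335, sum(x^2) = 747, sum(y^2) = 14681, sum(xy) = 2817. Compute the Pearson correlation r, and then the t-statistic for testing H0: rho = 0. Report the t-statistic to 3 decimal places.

1.547

Numerator: nΣxy − (Σx)(Σy) = 11·2817 − (79)(335) = 4522
Denominator: √[(nΣx²−(Σx)²)(nΣy²−(Σy)²)]
  nΣx²−(Σx)² = 11·747 − 6241 = 1976;  nΣy²−(Σy)² = 11·14681 − 112225 = 49266
  √(1976·49266) = √97349616 = 9866.5909
r = 4522 / 9866.5909 = 0.4583
t = r·√(n−2)/√(1−r²) = 0.4583·√9 / √(1−0.210039) = 1.374900 / 0.888798 = 1.547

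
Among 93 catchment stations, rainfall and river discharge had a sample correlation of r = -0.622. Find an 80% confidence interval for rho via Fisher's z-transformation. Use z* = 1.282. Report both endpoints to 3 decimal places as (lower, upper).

(-0.698, -0.532)

Fisher z: z_r = atanh(r) = ½·ln((1+(-0.622))/(1−(-0.622))) = -0.728261
SE(z) = 1/√(n−3) = 1/√90 = 0.105409
80% ⇒ z* = 1.282; margin = 1.282·0.105409 = 0.135134
CI on z-scale: (-0.863395, -0.593127)
Back-transform: tanh(-0.863395) = -0.698003, tanh(-0.593127) = -0.532141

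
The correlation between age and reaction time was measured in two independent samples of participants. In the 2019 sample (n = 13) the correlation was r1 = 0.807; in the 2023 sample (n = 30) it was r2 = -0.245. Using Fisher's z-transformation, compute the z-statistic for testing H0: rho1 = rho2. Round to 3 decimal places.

3.697

z1 = atanh(0.807) = 1.118367,  z2 = atanh(-0.245) = -0.250087
SE = √(1/(n1−3) + 1/(n2−3)) = √(1/10 + 1/27) = √(0.1000000 + 0.0370370) = √0.1370370 = 0.370185
z = (z1 − z2)/SE = (1.118367 − (-0.250087)) / 0.370185 = 1.368454 / 0.370185 = 3.697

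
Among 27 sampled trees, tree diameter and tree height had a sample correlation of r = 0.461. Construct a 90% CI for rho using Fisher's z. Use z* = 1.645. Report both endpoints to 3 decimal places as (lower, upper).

z_r = atanh(0.461) = 0.498580;  SE = 1/√(n−3) = 1/√24 = 0.204124
z-limits: 0.498580 ± 1.645·0.204124 = 0.498580 ± 0.335784 = [0.162796, 0.834364]
ρ-limits: (tanh 0.162796, tanh 0.834364) = (0.161, 0.683)

(0.161, 0.683)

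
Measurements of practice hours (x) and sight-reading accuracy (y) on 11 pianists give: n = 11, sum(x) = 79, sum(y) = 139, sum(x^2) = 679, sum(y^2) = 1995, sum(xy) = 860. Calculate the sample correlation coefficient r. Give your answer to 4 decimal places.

Numerator: nΣxy − (Σx)(Σy) = 11·860 − (79)(139) = -1521
Denominator: √[(nΣx²−(Σx)²)(nΣy²−(Σy)²)]
  nΣx²−(Σx)² = 11·679 − 6241 = 1228;  nΣy²−(Σy)² = 11·1995 − 19321 = 2624
  √(1228·2624) = √3222272 = 1795.0688
r = -1521 / 1795.0688 = -0.8473

-0.8473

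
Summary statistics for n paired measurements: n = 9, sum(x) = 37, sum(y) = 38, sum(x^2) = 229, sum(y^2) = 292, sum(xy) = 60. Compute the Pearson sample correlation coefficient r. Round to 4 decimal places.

-0.9567

S_xy = nΣxy − ΣxΣy = 9·60 − 37·38 = 540 − 1406 = -866
S_xx = nΣx² − (Σx)² = 9·229 − 37² = 2061 − 1369 = 692
S_yy = nΣy² − (Σy)² = 9·292 − 38² = 2628 − 1444 = 1184
r = S_xy / √(S_xx·S_yy) = -866 / √(692·1184) = -866 / √819328 = -866 / 905.1674 = -0.9567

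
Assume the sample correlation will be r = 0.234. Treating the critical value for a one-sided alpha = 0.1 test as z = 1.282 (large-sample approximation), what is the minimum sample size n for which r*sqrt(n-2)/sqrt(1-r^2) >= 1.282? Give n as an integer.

31

r√(n−2)/√(1−r²) ≥ 1.282  ⇔  n−2 ≥ (1.282)²·(1−r²)/r²
(1−r²)/r² = (1−0.054756)/0.054756 = 17.2628
n ≥ 2 + 1.643524·17.2628 = 2 + 28.3718 = 30.3718
⌈30.3718⌉ = 31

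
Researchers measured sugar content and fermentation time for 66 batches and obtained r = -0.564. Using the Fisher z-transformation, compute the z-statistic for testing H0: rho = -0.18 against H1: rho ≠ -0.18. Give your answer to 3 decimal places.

-3.625

z_r = atanh(-0.564) = -0.638680,  z_0 = atanh(-0.18) = -0.181983
SE = 1/√(n−3) = 1/√63 = 0.125988
z = (z_r − z_0)/SE = (-0.638680 − (-0.181983)) / 0.125988 = -0.456697 / 0.125988 = -3.625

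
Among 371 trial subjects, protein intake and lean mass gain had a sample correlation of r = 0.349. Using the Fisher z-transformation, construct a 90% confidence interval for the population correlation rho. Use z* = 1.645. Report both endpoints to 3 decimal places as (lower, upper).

Fisher z: z_r = atanh(r) = ½·ln((1+0.349)/(1−0.349)) = 0.364305
SE(z) = 1/√(n−3) = 1/√368 = 0.052129
90% ⇒ z* = 1.645; margin = 1.645·0.052129 = 0.085752
CI on z-scale: (0.278553, 0.450057)
Back-transform: tanh(0.278553) = 0.271565, tanh(0.450057) = 0.421946

(0.272, 0.422)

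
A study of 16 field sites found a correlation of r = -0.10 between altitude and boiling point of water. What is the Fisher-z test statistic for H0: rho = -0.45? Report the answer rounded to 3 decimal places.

1.386

z_r = atanh(-0.10) = -0.100335,  z_0 = atanh(-0.45) = -0.484700
SE = 1/√(n−3) = 1/√13 = 0.277350
z = (z_r − z_0)/SE = (-0.100335 − (-0.484700)) / 0.277350 = 0.384365 / 0.277350 = 1.386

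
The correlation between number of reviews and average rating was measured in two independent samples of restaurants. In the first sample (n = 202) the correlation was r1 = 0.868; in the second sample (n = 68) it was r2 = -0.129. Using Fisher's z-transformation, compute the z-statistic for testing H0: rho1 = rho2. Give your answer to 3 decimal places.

z1 = atanh(0.868) = 1.324911,  z2 = atanh(-0.129) = -0.129723
SE = √(1/(n1−3) + 1/(n2−3)) = √(1/199 + 1/65) = √(0.0050251 + 0.0153846) = √0.0204097 = 0.142863
z = (z1 − z2)/SE = (1.324911 − (-0.129723)) / 0.142863 = 1.454634 / 0.142863 = 10.182

10.182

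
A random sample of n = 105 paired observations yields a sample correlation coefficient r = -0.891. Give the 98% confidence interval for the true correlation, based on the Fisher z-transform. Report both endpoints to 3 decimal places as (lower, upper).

(-0.930, -0.833)

z_r = atanh(-0.891) = -1.426757;  SE = 1/√(n−3) = 1/√102 = 0.099015
z-limits: -1.426757 ± 2.326·0.099015 = -1.426757 ± 0.230309 = [-1.657066, -1.196448]
ρ-limits: (tanh -1.657066, tanh -1.196448) = (-0.930, -0.833)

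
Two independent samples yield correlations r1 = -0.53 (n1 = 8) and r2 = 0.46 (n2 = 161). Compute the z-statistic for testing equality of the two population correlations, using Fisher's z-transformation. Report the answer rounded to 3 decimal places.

-2.394

z1 = atanh(-0.53) = -0.590145,  z2 = atanh(0.46) = 0.497311
SE = √(1/(n1−3) + 1/(n2−3)) = √(1/5 + 1/158) = √(0.2000000 + 0.0063291) = √0.2063291 = 0.454235
z = (z1 − z2)/SE = (-0.590145 − 0.497311) / 0.454235 = -1.087456 / 0.454235 = -2.394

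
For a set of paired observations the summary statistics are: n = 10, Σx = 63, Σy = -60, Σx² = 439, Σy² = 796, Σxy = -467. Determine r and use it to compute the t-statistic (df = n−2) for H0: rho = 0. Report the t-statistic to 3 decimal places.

-2.464

Numerator: nΣxy − (Σx)(Σy) = 10·(-467) − (63)(-60) = -890
Denominator: √[(nΣx²−(Σx)²)(nΣy²−(Σy)²)]
  nΣx²−(Σx)² = 10·439 − 3969 = 421;  nΣy²−(Σy)² = 10·796 − 3600 = 4360
  √(421·4360) = √1835560 = 1354.8284
r = -890 / 1354.8284 = -0.6569
t = r·√(n−2)/√(1−r²) = -0.6569·√8 / √(1−0.431518) = -1.857994 / 0.753977 = -2.464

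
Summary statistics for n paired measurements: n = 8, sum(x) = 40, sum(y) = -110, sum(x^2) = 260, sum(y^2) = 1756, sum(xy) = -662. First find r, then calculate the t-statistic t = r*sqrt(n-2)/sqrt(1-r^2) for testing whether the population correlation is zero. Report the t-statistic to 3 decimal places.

Numerator: nΣxy − (Σx)(Σy) = 8·(-662) − (40)(-110) = -896
Denominator: √[(nΣx²−(Σx)²)(nΣy²−(Σy)²)]
  nΣx²−(Σx)² = 8·260 − 1600 = 480;  nΣy²−(Σy)² = 8·1756 − 12100 = 1948
  √(480·1948) = √935040 = 966.9747
r = -896 / 966.9747 = -0.9266
t = r·√(n−2)/√(1−r²) = -0.9266·√6 / √(1−0.858588) = -2.269697 / 0.376048 = -6.036

-6.036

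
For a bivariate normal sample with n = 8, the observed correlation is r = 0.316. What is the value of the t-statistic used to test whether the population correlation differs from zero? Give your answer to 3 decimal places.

t = r·√(n−2) / √(1−r²) with r = 0.316, n = 8
  = 0.316·√6 / √(1 − 0.099856)
  = 0.316·2.449490 / 0.948759
  = 0.774039 / 0.948759 = 0.816

0.816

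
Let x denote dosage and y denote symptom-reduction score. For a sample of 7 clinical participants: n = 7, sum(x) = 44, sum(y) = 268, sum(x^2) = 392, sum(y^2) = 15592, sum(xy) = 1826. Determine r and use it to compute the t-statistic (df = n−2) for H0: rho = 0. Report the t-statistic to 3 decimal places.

Numerator: nΣxy − (Σx)(Σy) = 7·1826 − (44)(268) = 990
Denominator: √[(nΣx²−(Σx)²)(nΣy²−(Σy)²)]
  nΣx²−(Σx)² = 7·392 − 1936 = 808;  nΣy²−(Σy)² = 7·15592 − 71824 = 37320
  √(808·37320) = √30154560 = 5491.3168
r = 990 / 5491.3168 = 0.1803
t = r·√(n−2)/√(1−r²) = 0.1803·√5 / √(1−0.032508) = 0.403163 / 0.983612 = 0.410

0.410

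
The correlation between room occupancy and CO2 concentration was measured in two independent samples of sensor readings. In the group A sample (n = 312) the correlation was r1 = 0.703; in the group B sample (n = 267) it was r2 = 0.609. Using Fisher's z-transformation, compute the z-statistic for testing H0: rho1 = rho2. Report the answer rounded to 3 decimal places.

z1 = atanh(0.703) = 0.873207,  z2 = atanh(0.609) = 0.707330
SE = √(1/(n1−3) + 1/(n2−3)) = √(1/309 + 1/264) = √(0.0032362 + 0.0037879) = √0.0070241 = 0.083810
z = (z1 − z2)/SE = (0.873207 − 0.707330) / 0.083810 = 0.165877 / 0.083810 = 1.979

1.979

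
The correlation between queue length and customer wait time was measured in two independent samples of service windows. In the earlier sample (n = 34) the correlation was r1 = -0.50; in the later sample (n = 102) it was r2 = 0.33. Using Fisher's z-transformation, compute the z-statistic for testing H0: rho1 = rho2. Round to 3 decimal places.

z1 = atanh(-0.50) = -0.549306,  z2 = atanh(0.33) = 0.342828
SE = √(1/(n1−3) + 1/(n2−3)) = √(1/31 + 1/99) = √(0.0322581 + 0.0101010) = √0.0423591 = 0.205813
z = (z1 − z2)/SE = (-0.549306 − 0.342828) / 0.205813 = -0.892134 / 0.205813 = -4.335

-4.335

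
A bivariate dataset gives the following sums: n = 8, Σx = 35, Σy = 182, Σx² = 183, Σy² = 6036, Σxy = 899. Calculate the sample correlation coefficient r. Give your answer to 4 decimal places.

0.4318

Numerator: nΣxy − (Σx)(Σy) = 8·899 − (35)(182) = 822
Denominator: √[(nΣx²−(Σx)²)(nΣy²−(Σy)²)]
  nΣx²−(Σx)² = 8·183 − 1225 = 239;  nΣy²−(Σy)² = 8·6036 − 33124 = 15164
  √(239·15164) = √3624196 = 1903.7321
r = 822 / 1903.7321 = 0.4318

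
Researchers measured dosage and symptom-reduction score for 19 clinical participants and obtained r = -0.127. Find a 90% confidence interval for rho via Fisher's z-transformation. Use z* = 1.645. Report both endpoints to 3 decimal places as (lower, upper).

(-0.492, 0.276)

Fisher z: z_r = atanh(r) = ½·ln((1+(-0.127))/(1−(-0.127))) = -0.127689
SE(z) = 1/√(n−3) = 1/√16 = 0.250000
90% ⇒ z* = 1.645; margin = 1.645·0.250000 = 0.411250
CI on z-scale: (-0.538939, 0.283561)
Back-transform: tanh(-0.538939) = -0.492184, tanh(0.283561) = 0.276198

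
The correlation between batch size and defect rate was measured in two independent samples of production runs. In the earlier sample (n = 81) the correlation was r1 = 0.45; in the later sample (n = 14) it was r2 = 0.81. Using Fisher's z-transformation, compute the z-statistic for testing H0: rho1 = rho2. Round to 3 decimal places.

-1.994

z1 = atanh(0.45) = 0.484700,  z2 = atanh(0.81) = 1.127029
SE = √(1/(n1−3) + 1/(n2−3)) = √(1/78 + 1/11) = √(0.0128205 + 0.0909091) = √0.1037296 = 0.322071
z = (z1 − z2)/SE = (0.484700 − 1.127029) / 0.322071 = -0.642329 / 0.322071 = -1.994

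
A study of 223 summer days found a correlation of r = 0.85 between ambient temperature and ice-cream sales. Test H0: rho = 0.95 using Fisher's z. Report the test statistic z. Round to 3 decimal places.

-8.538

z_r = atanh(0.85) = 1.256153,  z_0 = atanh(0.95) = 1.831781
SE = 1/√(n−3) = 1/√220 = 0.067420
z = (z_r − z_0)/SE = (1.256153 − 1.831781) / 0.067420 = -0.575628 / 0.067420 = -8.538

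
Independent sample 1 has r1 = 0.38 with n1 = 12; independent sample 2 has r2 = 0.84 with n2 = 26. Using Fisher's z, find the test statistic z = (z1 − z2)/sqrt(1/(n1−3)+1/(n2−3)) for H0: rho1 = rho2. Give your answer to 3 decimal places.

-2.088

Fisher z-transforms: z1 = atanh(0.38) = 0.400060, z2 = atanh(0.84) = 1.221174; difference d = -0.821114
Var(d) = 1/9 + 1/23 = 0.1111111 + 0.0434783 = 0.1545894
z = d/√Var(d) = -0.821114 / √0.1545894 = -0.821114 / 0.393179 = -2.088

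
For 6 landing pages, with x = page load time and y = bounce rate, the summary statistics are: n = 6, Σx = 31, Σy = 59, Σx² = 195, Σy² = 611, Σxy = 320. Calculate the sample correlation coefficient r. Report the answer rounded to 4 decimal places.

Numerator: nΣxy − (Σx)(Σy) = 6·320 − (31)(59) = 91
Denominator: √[(nΣx²−(Σx)²)(nΣy²−(Σy)²)]
  nΣx²−(Σx)² = 6·195 − 961 = 209;  nΣy²−(Σy)² = 6·611 − 3481 = 185
  √(209·185) = √38665 = 196.6342
r = 91 / 196.6342 = 0.4628

0.4628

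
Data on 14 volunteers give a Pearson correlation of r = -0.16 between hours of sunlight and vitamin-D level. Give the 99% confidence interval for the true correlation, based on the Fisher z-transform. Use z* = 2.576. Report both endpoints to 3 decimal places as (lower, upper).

(-0.734, 0.548)

z_r = atanh(-0.16) = -0.161387;  SE = 1/√(n−3) = 1/√11 = 0.301511
z-limits: -0.161387 ± 2.576·0.301511 = -0.161387 ± 0.776692 = [-0.938079, 0.615305]
ρ-limits: (tanh -0.938079, tanh 0.615305) = (-0.734, 0.548)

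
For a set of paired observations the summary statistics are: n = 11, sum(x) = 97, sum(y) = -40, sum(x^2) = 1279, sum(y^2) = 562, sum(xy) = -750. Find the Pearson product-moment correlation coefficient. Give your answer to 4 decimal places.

-0.9457

S_xy = nΣxy − ΣxΣy = 11·(-750) − 97·(-40) = -8250 − (-3880) = -4370
S_xx = nΣx² − (Σx)² = 11·1279 − 97² = 14069 − 9409 = 4660
S_yy = nΣy² − (Σy)² = 11·562 − (-40)² = 6182 − 1600 = 4582
r = S_xy / √(S_xx·S_yy) = -4370 / √(4660·4582) = -4370 / √21352120 = -4370 / 4620.8354 = -0.9457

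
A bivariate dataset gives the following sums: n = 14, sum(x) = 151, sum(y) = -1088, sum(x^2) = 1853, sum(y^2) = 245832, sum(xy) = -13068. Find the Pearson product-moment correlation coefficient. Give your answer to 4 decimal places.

Numerator: nΣxy − (Σx)(Σy) = 14·(-13068) − (151)(-1088) = -18664
Denominator: √[(nΣx²−(Σx)²)(nΣy²−(Σy)²)]
  nΣx²−(Σx)² = 14·1853 − 22801 = 3141;  nΣy²−(Σy)² = 14·245832 − 1183744 = 2257904
  √(3141·2257904) = √7092076464 = 84214.4671
r = -18664 / 84214.4671 = -0.2216

-0.2216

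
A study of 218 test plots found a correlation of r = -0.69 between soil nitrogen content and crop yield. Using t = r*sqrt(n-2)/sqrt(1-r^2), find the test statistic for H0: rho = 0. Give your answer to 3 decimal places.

-14.010

t = r·√(n−2) / √(1−r²) with r = -0.69, n = 218
  = -0.69·√216 / √(1 − 0.4761)
  = -0.69·14.696938 / 0.723809
  = -10.140887 / 0.723809 = -14.010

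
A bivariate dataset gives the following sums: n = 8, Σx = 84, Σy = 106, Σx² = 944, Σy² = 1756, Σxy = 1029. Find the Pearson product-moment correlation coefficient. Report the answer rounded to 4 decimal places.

Numerator: nΣxy − (Σx)(Σy) = 8·1029 − (84)(106) = -672
Denominator: √[(nΣx²−(Σx)²)(nΣy²−(Σy)²)]
  nΣx²−(Σx)² = 8·944 − 7056 = 496;  nΣy²−(Σy)² = 8·1756 − 11236 = 2812
  √(496·2812) = √1394752 = 1180.9962
r = -672 / 1180.9962 = -0.5690

-0.5690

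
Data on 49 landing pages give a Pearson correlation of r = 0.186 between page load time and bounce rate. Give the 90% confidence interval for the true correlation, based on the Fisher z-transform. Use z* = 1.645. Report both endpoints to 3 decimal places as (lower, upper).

(-0.054, 0.406)

Fisher z: z_r = atanh(r) = ½·ln((1+0.186)/(1−0.186)) = 0.188191
SE(z) = 1/√(n−3) = 1/√46 = 0.147442
90% ⇒ z* = 1.645; margin = 1.645·0.147442 = 0.242542
CI on z-scale: (-0.054351, 0.430733)
Back-transform: tanh(-0.054351) = -0.054298, tanh(0.430733) = 0.405934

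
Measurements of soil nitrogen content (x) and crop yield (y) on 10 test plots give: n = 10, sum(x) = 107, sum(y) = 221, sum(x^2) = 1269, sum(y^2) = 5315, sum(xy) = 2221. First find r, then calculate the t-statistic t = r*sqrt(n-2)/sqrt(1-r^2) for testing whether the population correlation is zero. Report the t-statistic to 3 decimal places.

-2.243

Numerator: nΣxy − (Σx)(Σy) = 10·2221 − (107)(221) = -1437
Denominator: √[(nΣx²−(Σx)²)(nΣy²−(Σy)²)]
  nΣx²−(Σx)² = 10·1269 − 11449 = 1241;  nΣy²−(Σy)² = 10·5315 − 48841 = 4309
  √(1241·4309) = √5347469 = 2312.4595
r = -1437 / 2312.4595 = -0.6214
t = r·√(n−2)/√(1−r²) = -0.6214·√8 / √(1−0.386138) = -1.757585 / 0.783493 = -2.243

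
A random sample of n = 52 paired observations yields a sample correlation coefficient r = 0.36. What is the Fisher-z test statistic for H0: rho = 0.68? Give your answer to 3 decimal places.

Fisher z: atanh(0.36) = 0.376886, atanh(0.68) = 0.829114
z = (z_r − z_0)·√(n−3) = (0.376886 − 0.829114)·√49 = -0.452228 · 7.000000 = -3.166

-3.166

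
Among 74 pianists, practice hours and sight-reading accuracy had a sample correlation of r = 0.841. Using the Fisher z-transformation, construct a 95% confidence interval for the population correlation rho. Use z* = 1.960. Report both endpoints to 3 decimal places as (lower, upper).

z_r = atanh(0.841) = 1.224580;  SE = 1/√(n−3) = 1/√71 = 0.118678
z-limits: 1.224580 ± 1.960·0.118678 = 1.224580 ± 0.232609 = [0.991971, 1.457189]
ρ-limits: (tanh 0.991971, tanh 1.457189) = (0.758, 0.897)

(0.758, 0.897)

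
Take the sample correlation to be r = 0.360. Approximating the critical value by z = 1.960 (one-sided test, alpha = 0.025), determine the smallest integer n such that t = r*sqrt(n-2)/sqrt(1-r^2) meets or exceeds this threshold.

r√(n−2)/√(1−r²) ≥ 1.960  ⇔  n−2 ≥ (1.960)²·(1−r²)/r²
(1−r²)/r² = (1−0.129600)/0.129600 = 6.7160
n ≥ 2 + 3.8416·6.7160 = 2 + 25.8002 = 27.8002
⌈27.8002⌉ = 28

28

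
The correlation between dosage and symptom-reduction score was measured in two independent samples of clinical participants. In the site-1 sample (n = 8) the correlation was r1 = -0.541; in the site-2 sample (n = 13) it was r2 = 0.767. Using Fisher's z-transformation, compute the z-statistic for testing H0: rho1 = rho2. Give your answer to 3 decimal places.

-2.955

Fisher z-transforms: z1 = atanh(-0.541) = -0.605568, z2 = atanh(0.767) = 1.013000; difference d = -1.618568
Var(d) = 1/5 + 1/10 = 0.2000000 + 0.1000000 = 0.3000000
z = d/√Var(d) = -1.618568 / √0.3000000 = -1.618568 / 0.547723 = -2.955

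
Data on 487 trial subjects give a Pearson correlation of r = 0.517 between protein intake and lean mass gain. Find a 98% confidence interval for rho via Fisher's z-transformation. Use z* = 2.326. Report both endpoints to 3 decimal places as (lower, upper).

(0.435, 0.590)

z_r = atanh(0.517) = 0.572237;  SE = 1/√(n−3) = 1/√484 = 0.045455
z-limits: 0.572237 ± 2.326·0.045455 = 0.572237 ± 0.105728 = [0.466509, 0.677965]
ρ-limits: (tanh 0.466509, tanh 0.677965) = (0.435, 0.590)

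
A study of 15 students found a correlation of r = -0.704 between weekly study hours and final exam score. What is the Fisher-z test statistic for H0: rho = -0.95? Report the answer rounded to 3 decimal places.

z_r = atanh(-0.704) = -0.875187,  z_0 = atanh(-0.95) = -1.831781
SE = 1/√(n−3) = 1/√12 = 0.288675
z = (z_r − z_0)/SE = (-0.875187 − (-1.831781)) / 0.288675 = 0.956594 / 0.288675 = 3.314

3.314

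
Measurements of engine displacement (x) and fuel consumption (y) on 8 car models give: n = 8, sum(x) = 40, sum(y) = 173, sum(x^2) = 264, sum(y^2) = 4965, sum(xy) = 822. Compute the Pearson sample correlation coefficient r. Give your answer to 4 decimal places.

Numerator: nΣxy − (Σx)(Σy) = 8·822 − (40)(173) = -344
Denominator: √[(nΣx²−(Σx)²)(nΣy²−(Σy)²)]
  nΣx²−(Σx)² = 8·264 − 1600 = 512;  nΣy²−(Σy)² = 8·4965 − 29929 = 9791
  √(512·9791) = √5012992 = 2238.9712
r = -344 / 2238.9712 = -0.1536

-0.1536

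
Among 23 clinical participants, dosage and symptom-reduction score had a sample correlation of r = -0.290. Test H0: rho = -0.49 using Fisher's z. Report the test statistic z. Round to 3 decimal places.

z_r = atanh(-0.290) = -0.298566,  z_0 = atanh(-0.49) = -0.536060
SE = 1/√(n−3) = 1/√20 = 0.223607
z = (z_r − z_0)/SE = (-0.298566 − (-0.536060)) / 0.223607 = 0.237494 / 0.223607 = 1.062

1.062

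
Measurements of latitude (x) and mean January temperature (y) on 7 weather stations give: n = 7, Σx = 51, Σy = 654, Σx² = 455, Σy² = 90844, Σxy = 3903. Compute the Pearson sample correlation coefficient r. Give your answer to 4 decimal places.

S_xy = nΣxy − ΣxΣy = 7·3903 − 51·654 = 27321 − 33354 = -6033
S_xx = nΣx² − (Σx)² = 7·455 − 51² = 3185 − 2601 = 584
S_yy = nΣy² − (Σy)² = 7·90844 − 654² = 635908 − 427716 = 208192
r = S_xy / √(S_xx·S_yy) = -6033 / √(584·208192) = -6033 / √121584128 = -6033 / 11026.5193 = -0.5471

-0.5471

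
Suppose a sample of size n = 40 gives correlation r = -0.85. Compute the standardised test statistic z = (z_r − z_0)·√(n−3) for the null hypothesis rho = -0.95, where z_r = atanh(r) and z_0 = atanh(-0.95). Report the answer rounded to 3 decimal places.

3.501

Fisher z: atanh(-0.85) = -1.256153, atanh(-0.95) = -1.831781
z = (z_r − z_0)·√(n−3) = (-1.256153 − (-1.831781))·√37 = 0.575628 · 6.082763 = 3.501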